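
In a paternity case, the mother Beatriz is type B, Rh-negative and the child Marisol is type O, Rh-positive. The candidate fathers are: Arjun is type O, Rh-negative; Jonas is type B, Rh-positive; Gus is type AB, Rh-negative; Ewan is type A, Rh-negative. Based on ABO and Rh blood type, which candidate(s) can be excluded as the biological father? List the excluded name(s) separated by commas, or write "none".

Arjun, Gus, Ewan

A candidate is excluded only if no genotype consistent with his phenotype could produce a type O, Rh-positive child with a type B, Rh-negative mother.
Arjun (type O, Rh-): no genotype consistent with that phenotype can produce a type-O Rh+ child with a type-B mother.
Gus (type AB, Rh-): no genotype consistent with that phenotype can produce a type-O Rh+ child with a type-B mother.
Ewan (type A, Rh-): no genotype consistent with that phenotype can produce a type-O Rh+ child with a type-B mother.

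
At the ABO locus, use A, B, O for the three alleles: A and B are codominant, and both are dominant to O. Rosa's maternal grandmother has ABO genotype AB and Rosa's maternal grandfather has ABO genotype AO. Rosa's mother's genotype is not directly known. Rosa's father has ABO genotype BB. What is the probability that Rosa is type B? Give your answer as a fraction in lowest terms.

1/2

Rosa's mother's ABO genotype from AB × AO: 1/4 AA, 1/4 AB, 1/4 AO, 1/4 BO.
Crossing each possibility with the father BB and summing P(type B): 1/4·0 + 1/4·1/2 + 1/4·1/2 + 1/4·1 = 1/2.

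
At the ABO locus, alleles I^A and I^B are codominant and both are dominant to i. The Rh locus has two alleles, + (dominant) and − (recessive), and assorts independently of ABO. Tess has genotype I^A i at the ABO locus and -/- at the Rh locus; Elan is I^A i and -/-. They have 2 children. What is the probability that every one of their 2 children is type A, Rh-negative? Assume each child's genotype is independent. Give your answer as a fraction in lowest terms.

ABO cross I^A i × I^A i → 1/4 O, 3/4 A.
Rh cross -/- × -/- → 1 Rh-; so P(type A, Rh-negative) = 3/4 × 1 = 3/4 per child.
All 2 independent: (3/4)^2 = 9/16.

9/16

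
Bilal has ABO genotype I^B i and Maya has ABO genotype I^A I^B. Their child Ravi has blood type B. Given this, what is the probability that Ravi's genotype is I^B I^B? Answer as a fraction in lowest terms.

1/2

Cross I^B i × I^A I^B → 1/4 I^A I^B, 1/4 I^A i, 1/4 I^B I^B, 1/4 I^B i.
Type-B genotypes among offspring: I^B I^B (1/4), I^B i (1/4); total 1/2.
P(I^B I^B | type B) = (1/4) / (1/2) = 1/2.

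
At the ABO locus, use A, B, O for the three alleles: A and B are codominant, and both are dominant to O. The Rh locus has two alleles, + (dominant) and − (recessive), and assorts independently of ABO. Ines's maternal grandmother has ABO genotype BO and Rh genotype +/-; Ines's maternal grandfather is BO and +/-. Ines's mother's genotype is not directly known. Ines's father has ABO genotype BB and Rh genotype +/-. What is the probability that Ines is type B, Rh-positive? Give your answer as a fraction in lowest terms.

3/4

Ines's mother's ABO genotype from BO × BO: 1/4 BB, 1/2 BO, 1/4 OO.
Crossing each possibility with the father BB and summing P(type B): 1/4·1 + 1/2·1 + 1/4·1 = 1.
Similarly for Rh via the mother's Rh distribution: P(Rh+) = 3/4.
Independent loci: 1 × 3/4 = 3/4.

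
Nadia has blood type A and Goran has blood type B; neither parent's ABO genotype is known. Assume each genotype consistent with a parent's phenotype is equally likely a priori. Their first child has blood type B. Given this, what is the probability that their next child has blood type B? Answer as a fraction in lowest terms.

Possible genotypes: Nadia ∈ {AA, AO}; Goran ∈ {BB, BO}.
Weight each parental genotype pair by prior × P(type-B child):
  AO × BB: posterior weight 2/3; P(next child type B) = 1/2.
  AO × BO: posterior weight 1/3; P(next child type B) = 1/4.
Weighted sum = 5/12.

5/12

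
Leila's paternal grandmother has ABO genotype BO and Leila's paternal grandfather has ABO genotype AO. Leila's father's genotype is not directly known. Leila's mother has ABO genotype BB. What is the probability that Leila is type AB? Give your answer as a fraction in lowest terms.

Leila's father's ABO genotype from BO × AO: 1/4 AB, 1/4 AO, 1/4 BO, 1/4 OO.
Crossing each possibility with the mother BB and summing P(type AB): 1/4·1/2 + 1/4·1/2 + 1/4·0 + 1/4·0 = 1/4.

1/4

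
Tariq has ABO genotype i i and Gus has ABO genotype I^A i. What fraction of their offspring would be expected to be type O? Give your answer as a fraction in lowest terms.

ABO cross i i × I^A i → offspring phenotypes: 1/2 O, 1/2 A.
So P(type O) = 1/2.

1/2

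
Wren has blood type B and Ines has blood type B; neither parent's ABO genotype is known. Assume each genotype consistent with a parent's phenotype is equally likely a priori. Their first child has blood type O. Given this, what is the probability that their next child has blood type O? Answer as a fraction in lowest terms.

Possible genotypes: Wren ∈ {BB, BO}; Ines ∈ {BB, BO}.
Weight each parental genotype pair by prior × P(type-O child):
  BO × BO: posterior weight 1; P(next child type O) = 1/4.
Weighted sum = 1/4.

1/4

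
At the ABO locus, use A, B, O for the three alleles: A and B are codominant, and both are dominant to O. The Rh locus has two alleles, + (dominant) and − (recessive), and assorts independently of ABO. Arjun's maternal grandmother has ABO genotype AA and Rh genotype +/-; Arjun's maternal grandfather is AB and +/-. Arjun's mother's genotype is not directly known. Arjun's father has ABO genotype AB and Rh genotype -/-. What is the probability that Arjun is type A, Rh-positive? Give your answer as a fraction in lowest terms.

Arjun's mother's ABO genotype from AA × AB: 1/2 AA, 1/2 AB.
Crossing each possibility with the father AB and summing P(type A): 1/2·1/2 + 1/2·1/4 = 3/8.
Similarly for Rh via the mother's Rh distribution: P(Rh+) = 1/2.
Independent loci: 3/8 × 1/2 = 3/16.

3/16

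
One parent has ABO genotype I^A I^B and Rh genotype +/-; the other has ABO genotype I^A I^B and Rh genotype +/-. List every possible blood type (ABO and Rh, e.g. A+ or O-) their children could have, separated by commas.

A+, A-, B+, B-, AB+, AB-

Gametes from I^A I^B × I^A I^B give offspring ABO genotypes I^A I^A, I^A I^B, I^B I^B, i.e. phenotypes A, B, AB.
Rh cross +/- × +/- → phenotypes Rh+, Rh-.
Combining independently: A+, A-, B+, B-, AB+, AB-.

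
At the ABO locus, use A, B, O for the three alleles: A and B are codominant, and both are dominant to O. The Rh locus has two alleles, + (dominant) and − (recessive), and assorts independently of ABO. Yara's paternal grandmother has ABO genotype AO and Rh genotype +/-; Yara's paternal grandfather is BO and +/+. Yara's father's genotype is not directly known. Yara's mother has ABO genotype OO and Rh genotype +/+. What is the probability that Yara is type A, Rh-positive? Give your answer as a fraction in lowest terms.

1/4

Yara's father's ABO genotype from AO × BO: 1/4 AB, 1/4 AO, 1/4 BO, 1/4 OO.
Crossing each possibility with the mother OO and summing P(type A): 1/4·1/2 + 1/4·1/2 + 1/4·0 + 1/4·0 = 1/4.
Similarly for Rh via the father's Rh distribution: P(Rh+) = 1.
Independent loci: 1/4 × 1 = 1/4.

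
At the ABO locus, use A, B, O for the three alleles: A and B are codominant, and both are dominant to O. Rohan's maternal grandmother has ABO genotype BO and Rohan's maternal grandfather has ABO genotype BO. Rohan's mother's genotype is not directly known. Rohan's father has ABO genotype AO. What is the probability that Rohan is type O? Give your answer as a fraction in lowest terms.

1/4

Rohan's mother's ABO genotype from BO × BO: 1/4 BB, 1/2 BO, 1/4 OO.
Crossing each possibility with the father AO and summing P(type O): 1/4·0 + 1/2·1/4 + 1/4·1/2 = 1/4.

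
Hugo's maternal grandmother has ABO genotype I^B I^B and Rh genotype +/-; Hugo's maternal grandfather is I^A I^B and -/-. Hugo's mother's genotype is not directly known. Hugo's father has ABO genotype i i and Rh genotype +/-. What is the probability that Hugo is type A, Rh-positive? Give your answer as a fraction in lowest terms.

Hugo's mother's ABO genotype from I^B I^B × I^A I^B: 1/2 I^A I^B, 1/2 I^B I^B.
Crossing each possibility with the father i i and summing P(type A): 1/2·1/2 + 1/2·0 = 1/4.
Similarly for Rh via the mother's Rh distribution: P(Rh+) = 5/8.
Independent loci: 1/4 × 5/8 = 5/32.

5/32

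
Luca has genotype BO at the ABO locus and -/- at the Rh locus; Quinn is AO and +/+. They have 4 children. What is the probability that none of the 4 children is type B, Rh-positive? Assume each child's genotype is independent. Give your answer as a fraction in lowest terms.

ABO cross BO × AO → 1/4 O, 1/4 A, 1/4 B, 1/4 AB.
Rh cross -/- × +/+ → 1 Rh+; so P(type B, Rh-positive) = 1/4 × 1 = 1/4 per child.
P(not type B, Rh-positive) = 3/4 for one child; (3/4)^4 = 81/256.

81/256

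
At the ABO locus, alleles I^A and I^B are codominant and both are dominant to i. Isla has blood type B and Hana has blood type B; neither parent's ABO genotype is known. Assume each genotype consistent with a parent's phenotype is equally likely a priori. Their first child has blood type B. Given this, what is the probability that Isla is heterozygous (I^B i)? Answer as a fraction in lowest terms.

7/15

Possible genotypes: Isla ∈ {I^B I^B, I^B i}; Hana ∈ {I^B I^B, I^B i}.
Weight each parental genotype pair by prior × P(type-B child):
  I^B I^B × I^B I^B: posterior weight 4/15.
  I^B I^B × I^B i: posterior weight 4/15.
  I^B i × I^B I^B: posterior weight 4/15.
  I^B i × I^B i: posterior weight 1/5.
Sum the posterior weight over pairs where Isla is I^B i: 7/15.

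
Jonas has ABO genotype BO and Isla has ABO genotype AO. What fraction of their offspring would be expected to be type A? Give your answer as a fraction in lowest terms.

1/4

ABO cross BO × AO → offspring phenotypes: 1/4 O, 1/4 A, 1/4 B, 1/4 AB.
So P(type A) = 1/4.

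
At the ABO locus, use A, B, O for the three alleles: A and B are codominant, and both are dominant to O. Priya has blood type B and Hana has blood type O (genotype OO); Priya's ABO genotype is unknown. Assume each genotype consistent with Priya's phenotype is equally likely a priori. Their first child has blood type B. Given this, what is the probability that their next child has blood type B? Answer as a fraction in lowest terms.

5/6

Possible genotypes: Priya ∈ {BB, BO}; Hana ∈ {OO}.
Weight each parental genotype pair by prior × P(type-B child):
  BB × OO: posterior weight 2/3; P(next child type B) = 1.
  BO × OO: posterior weight 1/3; P(next child type B) = 1/2.
Weighted sum = 5/6.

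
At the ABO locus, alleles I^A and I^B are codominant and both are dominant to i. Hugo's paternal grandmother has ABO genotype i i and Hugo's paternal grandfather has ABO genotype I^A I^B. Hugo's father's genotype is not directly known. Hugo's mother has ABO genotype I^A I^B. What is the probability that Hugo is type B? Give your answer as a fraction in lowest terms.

3/8

Hugo's father's ABO genotype from i i × I^A I^B: 1/2 I^A i, 1/2 I^B i.
Crossing each possibility with the mother I^A I^B and summing P(type B): 1/2·1/4 + 1/2·1/2 = 3/8.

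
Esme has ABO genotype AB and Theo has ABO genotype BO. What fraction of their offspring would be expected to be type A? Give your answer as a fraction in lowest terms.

ABO cross AB × BO → offspring phenotypes: 1/4 A, 1/2 B, 1/4 AB.
So P(type A) = 1/4.

1/4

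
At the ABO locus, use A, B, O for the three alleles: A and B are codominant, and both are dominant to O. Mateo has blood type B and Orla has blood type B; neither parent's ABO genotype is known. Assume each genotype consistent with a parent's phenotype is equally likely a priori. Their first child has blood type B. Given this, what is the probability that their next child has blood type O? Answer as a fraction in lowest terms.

1/20

Possible genotypes: Mateo ∈ {BB, BO}; Orla ∈ {BB, BO}.
Weight each parental genotype pair by prior × P(type-B child):
  BB × BB: posterior weight 4/15; P(next child type O) = 0.
  BB × BO: posterior weight 4/15; P(next child type O) = 0.
  BO × BB: posterior weight 4/15; P(next child type O) = 0.
  BO × BO: posterior weight 1/5; P(next child type O) = 1/4.
Weighted sum = 1/20.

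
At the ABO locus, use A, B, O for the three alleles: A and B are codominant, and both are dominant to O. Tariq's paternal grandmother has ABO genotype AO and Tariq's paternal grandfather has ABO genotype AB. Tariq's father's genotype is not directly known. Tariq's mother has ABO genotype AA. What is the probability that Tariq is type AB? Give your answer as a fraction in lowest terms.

1/4

Tariq's father's ABO genotype from AO × AB: 1/4 AA, 1/4 AB, 1/4 AO, 1/4 BO.
Crossing each possibility with the mother AA and summing P(type AB): 1/4·0 + 1/4·1/2 + 1/4·0 + 1/4·1/2 = 1/4.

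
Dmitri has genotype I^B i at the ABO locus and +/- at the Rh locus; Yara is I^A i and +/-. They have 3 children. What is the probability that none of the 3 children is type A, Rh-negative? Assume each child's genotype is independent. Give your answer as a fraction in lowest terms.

3375/4096

ABO cross I^B i × I^A i → 1/4 O, 1/4 A, 1/4 B, 1/4 AB.
Rh cross +/- × +/- → 3/4 Rh+, 1/4 Rh-; so P(type A, Rh-negative) = 1/4 × 1/4 = 1/16 per child.
P(not type A, Rh-negative) = 15/16 for one child; (15/16)^3 = 3375/4096.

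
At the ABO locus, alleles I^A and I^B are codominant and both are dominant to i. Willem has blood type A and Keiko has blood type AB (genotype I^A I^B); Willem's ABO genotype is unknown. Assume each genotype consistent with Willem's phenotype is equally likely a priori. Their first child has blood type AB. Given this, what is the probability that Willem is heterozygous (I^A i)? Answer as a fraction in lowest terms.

1/3

Possible genotypes: Willem ∈ {I^A I^A, I^A i}; Keiko ∈ {I^A I^B}.
Weight each parental genotype pair by prior × P(type-AB child):
  I^A I^A × I^A I^B: posterior weight 2/3.
  I^A i × I^A I^B: posterior weight 1/3.
Sum the posterior weight over pairs where Willem is I^A i: 1/3.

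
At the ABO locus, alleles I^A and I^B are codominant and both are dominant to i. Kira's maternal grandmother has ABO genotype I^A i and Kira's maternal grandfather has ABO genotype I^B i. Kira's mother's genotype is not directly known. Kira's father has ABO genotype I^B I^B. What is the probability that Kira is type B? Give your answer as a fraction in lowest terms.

3/4

Kira's mother's ABO genotype from I^A i × I^B i: 1/4 I^A I^B, 1/4 I^A i, 1/4 I^B i, 1/4 i i.
Crossing each possibility with the father I^B I^B and summing P(type B): 1/4·1/2 + 1/4·1/2 + 1/4·1 + 1/4·1 = 3/4.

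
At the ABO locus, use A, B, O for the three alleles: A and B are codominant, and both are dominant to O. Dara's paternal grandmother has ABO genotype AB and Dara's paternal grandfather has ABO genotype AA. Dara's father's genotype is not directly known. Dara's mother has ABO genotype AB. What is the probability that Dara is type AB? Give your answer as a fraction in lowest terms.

Dara's father's ABO genotype from AB × AA: 1/2 AA, 1/2 AB.
Crossing each possibility with the mother AB and summing P(type AB): 1/2·1/2 + 1/2·1/2 = 1/2.

1/2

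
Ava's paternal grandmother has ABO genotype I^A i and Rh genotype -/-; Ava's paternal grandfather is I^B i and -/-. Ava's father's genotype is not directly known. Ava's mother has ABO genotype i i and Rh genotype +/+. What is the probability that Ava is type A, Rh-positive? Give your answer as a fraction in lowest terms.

Ava's father's ABO genotype from I^A i × I^B i: 1/4 I^A I^B, 1/4 I^A i, 1/4 I^B i, 1/4 i i.
Crossing each possibility with the mother i i and summing P(type A): 1/4·1/2 + 1/4·1/2 + 1/4·0 + 1/4·0 = 1/4.
Similarly for Rh via the father's Rh distribution: P(Rh+) = 1.
Independent loci: 1/4 × 1 = 1/4.

1/4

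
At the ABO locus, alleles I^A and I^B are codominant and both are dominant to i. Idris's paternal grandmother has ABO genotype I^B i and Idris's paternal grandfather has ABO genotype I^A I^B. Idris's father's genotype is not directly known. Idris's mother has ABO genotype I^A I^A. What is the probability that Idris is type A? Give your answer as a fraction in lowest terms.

1/2

Idris's father's ABO genotype from I^B i × I^A I^B: 1/4 I^A I^B, 1/4 I^A i, 1/4 I^B I^B, 1/4 I^B i.
Crossing each possibility with the mother I^A I^A and summing P(type A): 1/4·1/2 + 1/4·1 + 1/4·0 + 1/4·1/2 = 1/2.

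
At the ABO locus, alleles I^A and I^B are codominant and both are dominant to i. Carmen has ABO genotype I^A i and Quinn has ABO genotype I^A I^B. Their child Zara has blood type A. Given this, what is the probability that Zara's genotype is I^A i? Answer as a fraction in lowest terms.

1/2

Cross I^A i × I^A I^B → 1/4 I^A I^A, 1/4 I^A I^B, 1/4 I^A i, 1/4 I^B i.
Type-A genotypes among offspring: I^A I^A (1/4), I^A i (1/4); total 1/2.
P(I^A i | type A) = (1/4) / (1/2) = 1/2.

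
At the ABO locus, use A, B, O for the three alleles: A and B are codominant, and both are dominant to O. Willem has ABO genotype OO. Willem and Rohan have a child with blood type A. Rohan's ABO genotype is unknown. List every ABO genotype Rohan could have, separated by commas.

AA, AB, AO

For each candidate genotype of Rohan, check whether crossing it with OO can produce every observed child phenotype.
  AA → possible child types {A} ✓
  AB → possible child types {A, B} ✓
  AO → possible child types {O, A} ✓
  BB → possible child types {B} ✗
  BO → possible child types {O, B} ✗
  OO → possible child types {O} ✗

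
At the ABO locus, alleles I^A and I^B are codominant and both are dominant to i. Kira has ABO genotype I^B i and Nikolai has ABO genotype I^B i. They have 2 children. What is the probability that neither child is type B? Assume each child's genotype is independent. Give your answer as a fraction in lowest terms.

ABO cross I^B i × I^B i → 1/4 O, 3/4 B.
So P(type B) = 3/4 per child.
P(not type B) = 1/4 for one child; (1/4)^2 = 1/16.

1/16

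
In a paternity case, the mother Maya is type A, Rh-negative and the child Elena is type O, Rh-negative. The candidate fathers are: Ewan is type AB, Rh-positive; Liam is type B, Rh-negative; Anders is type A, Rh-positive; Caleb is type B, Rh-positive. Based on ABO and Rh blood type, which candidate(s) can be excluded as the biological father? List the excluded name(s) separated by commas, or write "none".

Ewan

A candidate is excluded only if no genotype consistent with his phenotype could produce a type O, Rh-negative child with a type A, Rh-negative mother.
Ewan (type AB, Rh+): no genotype consistent with that phenotype can produce a type-O Rh- child with a type-A mother.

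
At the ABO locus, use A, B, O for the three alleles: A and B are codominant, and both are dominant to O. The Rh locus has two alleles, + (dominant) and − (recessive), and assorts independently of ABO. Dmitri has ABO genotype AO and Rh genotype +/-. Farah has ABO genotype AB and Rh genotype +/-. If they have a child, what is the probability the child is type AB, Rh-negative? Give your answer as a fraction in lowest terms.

ABO cross AO × AB → offspring phenotypes: 1/2 A, 1/4 B, 1/4 AB.
Rh cross +/- × +/- → 3/4 Rh+, 1/4 Rh-.
Independent loci: P(type AB, Rh-negative) = 1/4 × 1/4 = 1/16.

1/16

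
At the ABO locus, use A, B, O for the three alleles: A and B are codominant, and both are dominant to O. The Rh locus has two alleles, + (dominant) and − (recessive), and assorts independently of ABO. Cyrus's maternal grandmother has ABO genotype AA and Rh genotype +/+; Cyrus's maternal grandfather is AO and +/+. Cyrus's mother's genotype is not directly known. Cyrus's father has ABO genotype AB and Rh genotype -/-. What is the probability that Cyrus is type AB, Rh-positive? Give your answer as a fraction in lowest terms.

3/8

Cyrus's mother's ABO genotype from AA × AO: 1/2 AA, 1/2 AO.
Crossing each possibility with the father AB and summing P(type AB): 1/2·1/2 + 1/2·1/4 = 3/8.
Similarly for Rh via the mother's Rh distribution: P(Rh+) = 1.
Independent loci: 3/8 × 1 = 3/8.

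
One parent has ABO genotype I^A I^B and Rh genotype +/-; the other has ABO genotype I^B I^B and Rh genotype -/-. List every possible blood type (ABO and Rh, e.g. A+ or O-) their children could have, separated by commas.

B+, B-, AB+, AB-

Gametes from I^A I^B × I^B I^B give offspring ABO genotypes I^A I^B, I^B I^B, i.e. phenotypes B, AB.
Rh cross +/- × -/- → phenotypes Rh+, Rh-.
Combining independently: B+, B-, AB+, AB-.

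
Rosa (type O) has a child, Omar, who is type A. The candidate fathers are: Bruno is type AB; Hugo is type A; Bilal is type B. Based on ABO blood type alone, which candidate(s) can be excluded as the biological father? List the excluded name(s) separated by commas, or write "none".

A candidate is excluded only if no genotype consistent with his phenotype could produce a type A child with a type O mother.
Bilal (type B): no genotype consistent with that phenotype can produce a type-A child with a type-O mother.

Bilal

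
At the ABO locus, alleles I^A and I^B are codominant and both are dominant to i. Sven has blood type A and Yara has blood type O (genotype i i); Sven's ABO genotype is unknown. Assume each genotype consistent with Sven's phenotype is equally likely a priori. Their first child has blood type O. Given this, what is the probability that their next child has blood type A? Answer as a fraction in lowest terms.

Possible genotypes: Sven ∈ {I^A I^A, I^A i}; Yara ∈ {i i}.
Weight each parental genotype pair by prior × P(type-O child):
  I^A i × i i: posterior weight 1; P(next child type A) = 1/2.
Weighted sum = 1/2.

1/2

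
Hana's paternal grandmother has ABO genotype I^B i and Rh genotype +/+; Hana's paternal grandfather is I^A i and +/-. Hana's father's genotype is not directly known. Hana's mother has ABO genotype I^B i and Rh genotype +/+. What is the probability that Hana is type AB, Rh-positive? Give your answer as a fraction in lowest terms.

1/8

Hana's father's ABO genotype from I^B i × I^A i: 1/4 I^A I^B, 1/4 I^A i, 1/4 I^B i, 1/4 i i.
Crossing each possibility with the mother I^B i and summing P(type AB): 1/4·1/4 + 1/4·1/4 + 1/4·0 + 1/4·0 = 1/8.
Similarly for Rh via the father's Rh distribution: P(Rh+) = 1.
Independent loci: 1/8 × 1 = 1/8.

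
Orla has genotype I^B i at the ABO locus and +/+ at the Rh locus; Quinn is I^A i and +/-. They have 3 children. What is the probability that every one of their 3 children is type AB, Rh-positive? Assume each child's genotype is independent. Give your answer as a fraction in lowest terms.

ABO cross I^B i × I^A i → 1/4 O, 1/4 A, 1/4 B, 1/4 AB.
Rh cross +/+ × +/- → 1 Rh+; so P(type AB, Rh-positive) = 1/4 × 1 = 1/4 per child.
All 3 independent: (1/4)^3 = 1/64.

1/64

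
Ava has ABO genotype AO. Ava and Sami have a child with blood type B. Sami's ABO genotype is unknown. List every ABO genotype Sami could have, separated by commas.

AB, BB, BO

For each candidate genotype of Sami, check whether crossing it with AO can produce every observed child phenotype.
  AA → possible child types {A} ✗
  AB → possible child types {A, B, AB} ✓
  AO → possible child types {O, A} ✗
  BB → possible child types {B, AB} ✓
  BO → possible child types {O, A, B, AB} ✓
  OO → possible child types {O, A} ✗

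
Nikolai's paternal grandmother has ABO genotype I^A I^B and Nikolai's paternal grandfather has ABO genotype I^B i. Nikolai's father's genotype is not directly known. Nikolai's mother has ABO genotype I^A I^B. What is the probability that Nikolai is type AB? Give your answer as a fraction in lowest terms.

3/8

Nikolai's father's ABO genotype from I^A I^B × I^B i: 1/4 I^A I^B, 1/4 I^A i, 1/4 I^B I^B, 1/4 I^B i.
Crossing each possibility with the mother I^A I^B and summing P(type AB): 1/4·1/2 + 1/4·1/4 + 1/4·1/2 + 1/4·1/4 = 3/8.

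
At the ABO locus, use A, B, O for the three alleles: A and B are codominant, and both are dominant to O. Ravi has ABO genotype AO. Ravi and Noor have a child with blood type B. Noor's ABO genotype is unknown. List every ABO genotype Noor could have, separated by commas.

AB, BB, BO

For each candidate genotype of Noor, check whether crossing it with AO can produce every observed child phenotype.
  AA → possible child types {A} ✗
  AB → possible child types {A, B, AB} ✓
  AO → possible child types {O, A} ✗
  BB → possible child types {B, AB} ✓
  BO → possible child types {O, A, B, AB} ✓
  OO → possible child types {O, A} ✗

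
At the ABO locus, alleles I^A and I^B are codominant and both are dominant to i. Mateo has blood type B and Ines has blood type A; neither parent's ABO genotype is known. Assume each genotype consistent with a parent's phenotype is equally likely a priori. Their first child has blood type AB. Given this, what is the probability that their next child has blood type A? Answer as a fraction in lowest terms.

Possible genotypes: Mateo ∈ {I^B I^B, I^B i}; Ines ∈ {I^A I^A, I^A i}.
Weight each parental genotype pair by prior × P(type-AB child):
  I^B I^B × I^A I^A: posterior weight 4/9; P(next child type A) = 0.
  I^B I^B × I^A i: posterior weight 2/9; P(next child type A) = 0.
  I^B i × I^A I^A: posterior weight 2/9; P(next child type A) = 1/2.
  I^B i × I^A i: posterior weight 1/9; P(next child type A) = 1/4.
Weighted sum = 5/36.

5/36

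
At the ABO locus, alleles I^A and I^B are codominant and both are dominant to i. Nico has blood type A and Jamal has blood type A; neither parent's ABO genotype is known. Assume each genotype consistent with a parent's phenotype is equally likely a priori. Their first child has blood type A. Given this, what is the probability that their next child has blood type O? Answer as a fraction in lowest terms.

1/20

Possible genotypes: Nico ∈ {I^A I^A, I^A i}; Jamal ∈ {I^A I^A, I^A i}.
Weight each parental genotype pair by prior × P(type-A child):
  I^A I^A × I^A I^A: posterior weight 4/15; P(next child type O) = 0.
  I^A I^A × I^A i: posterior weight 4/15; P(next child type O) = 0.
  I^A i × I^A I^A: posterior weight 4/15; P(next child type O) = 0.
  I^A i × I^A i: posterior weight 1/5; P(next child type O) = 1/4.
Weighted sum = 1/20.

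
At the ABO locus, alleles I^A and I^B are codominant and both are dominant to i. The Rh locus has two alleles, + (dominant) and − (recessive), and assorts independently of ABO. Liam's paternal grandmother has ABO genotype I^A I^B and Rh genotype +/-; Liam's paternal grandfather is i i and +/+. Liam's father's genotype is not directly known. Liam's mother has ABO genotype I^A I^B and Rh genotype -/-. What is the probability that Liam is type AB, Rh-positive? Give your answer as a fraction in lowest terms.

3/16

Liam's father's ABO genotype from I^A I^B × i i: 1/2 I^A i, 1/2 I^B i.
Crossing each possibility with the mother I^A I^B and summing P(type AB): 1/2·1/4 + 1/2·1/4 = 1/4.
Similarly for Rh via the father's Rh distribution: P(Rh+) = 3/4.
Independent loci: 1/4 × 3/4 = 3/16.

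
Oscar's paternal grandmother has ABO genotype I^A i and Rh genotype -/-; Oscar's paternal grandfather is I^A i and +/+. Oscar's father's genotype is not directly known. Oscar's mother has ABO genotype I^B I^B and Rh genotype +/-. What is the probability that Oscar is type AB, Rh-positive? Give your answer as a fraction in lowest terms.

Oscar's father's ABO genotype from I^A i × I^A i: 1/4 I^A I^A, 1/2 I^A i, 1/4 i i.
Crossing each possibility with the mother I^B I^B and summing P(type AB): 1/4·1 + 1/2·1/2 + 1/4·0 = 1/2.
Similarly for Rh via the father's Rh distribution: P(Rh+) = 3/4.
Independent loci: 1/2 × 3/4 = 3/8.

3/8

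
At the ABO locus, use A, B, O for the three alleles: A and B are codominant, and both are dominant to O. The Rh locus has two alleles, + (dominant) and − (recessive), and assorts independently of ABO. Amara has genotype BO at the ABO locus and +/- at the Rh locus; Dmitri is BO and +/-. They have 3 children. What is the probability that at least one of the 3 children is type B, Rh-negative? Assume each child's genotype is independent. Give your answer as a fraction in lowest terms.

ABO cross BO × BO → 1/4 O, 3/4 B.
Rh cross +/- × +/- → 3/4 Rh+, 1/4 Rh-; so P(type B, Rh-negative) = 3/4 × 1/4 = 3/16 per child.
P(none) = (13/16)^3 = 2197/4096; P(at least one) = 1 − 2197/4096 = 1899/4096.

1899/4096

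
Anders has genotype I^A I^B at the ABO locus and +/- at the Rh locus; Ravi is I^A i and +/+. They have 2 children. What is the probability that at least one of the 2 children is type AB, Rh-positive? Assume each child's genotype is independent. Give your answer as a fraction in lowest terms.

7/16

ABO cross I^A I^B × I^A i → 1/2 A, 1/4 B, 1/4 AB.
Rh cross +/- × +/+ → 1 Rh+; so P(type AB, Rh-positive) = 1/4 × 1 = 1/4 per child.
P(none) = (3/4)^2 = 9/16; P(at least one) = 1 − 9/16 = 7/16.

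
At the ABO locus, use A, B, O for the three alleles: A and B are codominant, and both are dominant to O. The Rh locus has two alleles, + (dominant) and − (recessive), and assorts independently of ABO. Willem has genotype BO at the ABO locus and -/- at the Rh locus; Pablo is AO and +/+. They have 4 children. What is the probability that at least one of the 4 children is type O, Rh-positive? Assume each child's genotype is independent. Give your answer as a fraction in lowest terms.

175/256

ABO cross BO × AO → 1/4 O, 1/4 A, 1/4 B, 1/4 AB.
Rh cross -/- × +/+ → 1 Rh+; so P(type O, Rh-positive) = 1/4 × 1 = 1/4 per child.
P(none) = (3/4)^4 = 81/256; P(at least one) = 1 − 81/256 = 175/256.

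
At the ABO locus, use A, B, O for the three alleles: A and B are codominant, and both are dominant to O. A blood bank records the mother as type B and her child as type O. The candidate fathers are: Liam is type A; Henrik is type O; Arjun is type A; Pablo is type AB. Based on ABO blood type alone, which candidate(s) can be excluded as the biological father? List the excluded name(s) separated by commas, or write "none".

A candidate is excluded only if no genotype consistent with his phenotype could produce a type O child with a type B mother.
Pablo (type AB): no genotype consistent with that phenotype can produce a type-O child with a type-B mother.

Pablo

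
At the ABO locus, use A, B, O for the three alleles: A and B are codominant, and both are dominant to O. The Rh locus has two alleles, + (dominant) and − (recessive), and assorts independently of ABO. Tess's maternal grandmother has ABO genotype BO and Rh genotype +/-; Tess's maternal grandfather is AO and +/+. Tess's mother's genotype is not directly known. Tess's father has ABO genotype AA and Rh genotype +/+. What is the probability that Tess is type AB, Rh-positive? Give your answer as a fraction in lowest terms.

1/4

Tess's mother's ABO genotype from BO × AO: 1/4 AB, 1/4 AO, 1/4 BO, 1/4 OO.
Crossing each possibility with the father AA and summing P(type AB): 1/4·1/2 + 1/4·0 + 1/4·1/2 + 1/4·0 = 1/4.
Similarly for Rh via the mother's Rh distribution: P(Rh+) = 1.
Independent loci: 1/4 × 1 = 1/4.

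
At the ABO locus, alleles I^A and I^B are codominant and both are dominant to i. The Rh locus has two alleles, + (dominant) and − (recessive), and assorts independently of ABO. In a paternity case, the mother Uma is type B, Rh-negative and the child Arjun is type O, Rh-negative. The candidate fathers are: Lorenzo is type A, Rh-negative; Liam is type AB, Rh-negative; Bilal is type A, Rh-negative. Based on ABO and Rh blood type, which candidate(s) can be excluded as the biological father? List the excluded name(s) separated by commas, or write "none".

Liam

A candidate is excluded only if no genotype consistent with his phenotype could produce a type O, Rh-negative child with a type B, Rh-negative mother.
Liam (type AB, Rh-): no genotype consistent with that phenotype can produce a type-O Rh- child with a type-B mother.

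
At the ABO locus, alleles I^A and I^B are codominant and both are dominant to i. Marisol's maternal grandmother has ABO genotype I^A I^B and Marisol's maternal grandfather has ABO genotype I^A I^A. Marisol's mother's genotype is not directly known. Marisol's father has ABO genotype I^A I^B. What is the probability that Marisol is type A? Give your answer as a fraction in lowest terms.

Marisol's mother's ABO genotype from I^A I^B × I^A I^A: 1/2 I^A I^A, 1/2 I^A I^B.
Crossing each possibility with the father I^A I^B and summing P(type A): 1/2·1/2 + 1/2·1/4 = 3/8.

3/8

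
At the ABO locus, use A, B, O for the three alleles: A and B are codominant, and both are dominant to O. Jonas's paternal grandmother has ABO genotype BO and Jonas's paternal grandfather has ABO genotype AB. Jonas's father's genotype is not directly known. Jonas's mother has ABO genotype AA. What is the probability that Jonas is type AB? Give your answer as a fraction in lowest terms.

Jonas's father's ABO genotype from BO × AB: 1/4 AB, 1/4 AO, 1/4 BB, 1/4 BO.
Crossing each possibility with the mother AA and summing P(type AB): 1/4·1/2 + 1/4·0 + 1/4·1 + 1/4·1/2 = 1/2.

1/2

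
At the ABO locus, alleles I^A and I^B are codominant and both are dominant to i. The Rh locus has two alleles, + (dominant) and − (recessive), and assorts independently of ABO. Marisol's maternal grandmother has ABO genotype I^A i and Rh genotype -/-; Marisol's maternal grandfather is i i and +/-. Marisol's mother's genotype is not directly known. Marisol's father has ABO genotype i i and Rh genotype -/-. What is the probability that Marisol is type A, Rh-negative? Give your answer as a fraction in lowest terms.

3/16

Marisol's mother's ABO genotype from I^A i × i i: 1/2 I^A i, 1/2 i i.
Crossing each possibility with the father i i and summing P(type A): 1/2·1/2 + 1/2·0 = 1/4.
Similarly for Rh via the mother's Rh distribution: P(Rh-) = 3/4.
Independent loci: 1/4 × 3/4 = 3/16.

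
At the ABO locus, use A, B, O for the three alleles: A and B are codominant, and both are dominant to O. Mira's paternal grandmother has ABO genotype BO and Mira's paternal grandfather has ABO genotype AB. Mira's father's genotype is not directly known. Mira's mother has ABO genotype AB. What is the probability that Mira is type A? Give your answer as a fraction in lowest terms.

1/4

Mira's father's ABO genotype from BO × AB: 1/4 AB, 1/4 AO, 1/4 BB, 1/4 BO.
Crossing each possibility with the mother AB and summing P(type A): 1/4·1/4 + 1/4·1/2 + 1/4·0 + 1/4·1/4 = 1/4.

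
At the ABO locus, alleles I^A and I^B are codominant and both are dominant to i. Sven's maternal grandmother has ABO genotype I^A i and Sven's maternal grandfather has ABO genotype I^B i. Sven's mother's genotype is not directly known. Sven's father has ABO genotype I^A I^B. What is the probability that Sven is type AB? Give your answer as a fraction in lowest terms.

Sven's mother's ABO genotype from I^A i × I^B i: 1/4 I^A I^B, 1/4 I^A i, 1/4 I^B i, 1/4 i i.
Crossing each possibility with the father I^A I^B and summing P(type AB): 1/4·1/2 + 1/4·1/4 + 1/4·1/4 + 1/4·0 = 1/4.

1/4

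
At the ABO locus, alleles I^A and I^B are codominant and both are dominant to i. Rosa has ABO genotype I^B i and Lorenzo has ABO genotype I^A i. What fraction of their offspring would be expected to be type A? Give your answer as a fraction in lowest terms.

1/4

ABO cross I^B i × I^A i → offspring phenotypes: 1/4 O, 1/4 A, 1/4 B, 1/4 AB.
So P(type A) = 1/4.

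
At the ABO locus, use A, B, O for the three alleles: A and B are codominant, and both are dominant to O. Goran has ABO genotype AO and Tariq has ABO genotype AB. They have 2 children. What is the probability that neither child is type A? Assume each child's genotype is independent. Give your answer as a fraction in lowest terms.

ABO cross AO × AB → 1/2 A, 1/4 B, 1/4 AB.
So P(type A) = 1/2 per child.
P(not type A) = 1/2 for one child; (1/2)^2 = 1/4.

1/4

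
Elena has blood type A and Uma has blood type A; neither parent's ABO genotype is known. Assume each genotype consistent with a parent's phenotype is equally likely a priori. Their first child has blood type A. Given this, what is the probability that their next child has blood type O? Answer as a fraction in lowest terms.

1/20

Possible genotypes: Elena ∈ {I^A I^A, I^A i}; Uma ∈ {I^A I^A, I^A i}.
Weight each parental genotype pair by prior × P(type-A child):
  I^A I^A × I^A I^A: posterior weight 4/15; P(next child type O) = 0.
  I^A I^A × I^A i: posterior weight 4/15; P(next child type O) = 0.
  I^A i × I^A I^A: posterior weight 4/15; P(next child type O) = 0.
  I^A i × I^A i: posterior weight 1/5; P(next child type O) = 1/4.
Weighted sum = 1/20.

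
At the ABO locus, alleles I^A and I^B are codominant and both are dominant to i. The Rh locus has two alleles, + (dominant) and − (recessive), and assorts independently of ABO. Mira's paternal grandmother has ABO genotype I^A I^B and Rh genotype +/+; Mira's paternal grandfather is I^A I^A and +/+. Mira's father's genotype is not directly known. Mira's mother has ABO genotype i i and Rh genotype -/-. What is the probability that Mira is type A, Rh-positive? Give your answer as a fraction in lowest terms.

Mira's father's ABO genotype from I^A I^B × I^A I^A: 1/2 I^A I^A, 1/2 I^A I^B.
Crossing each possibility with the mother i i and summing P(type A): 1/2·1 + 1/2·1/2 = 3/4.
Similarly for Rh via the father's Rh distribution: P(Rh+) = 1.
Independent loci: 3/4 × 1 = 3/4.

3/4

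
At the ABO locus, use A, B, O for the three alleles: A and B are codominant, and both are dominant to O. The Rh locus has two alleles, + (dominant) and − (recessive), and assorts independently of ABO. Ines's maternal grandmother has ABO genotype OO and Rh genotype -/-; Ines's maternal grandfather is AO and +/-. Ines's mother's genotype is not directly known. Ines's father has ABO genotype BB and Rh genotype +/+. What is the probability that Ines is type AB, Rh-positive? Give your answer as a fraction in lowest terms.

Ines's mother's ABO genotype from OO × AO: 1/2 AO, 1/2 OO.
Crossing each possibility with the father BB and summing P(type AB): 1/2·1/2 + 1/2·0 = 1/4.
Similarly for Rh via the mother's Rh distribution: P(Rh+) = 1.
Independent loci: 1/4 × 1 = 1/4.

1/4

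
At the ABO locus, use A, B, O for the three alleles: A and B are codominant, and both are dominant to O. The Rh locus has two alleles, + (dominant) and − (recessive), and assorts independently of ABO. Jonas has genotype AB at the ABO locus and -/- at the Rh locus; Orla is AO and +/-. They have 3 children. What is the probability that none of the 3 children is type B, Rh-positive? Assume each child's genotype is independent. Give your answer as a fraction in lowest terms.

ABO cross AB × AO → 1/2 A, 1/4 B, 1/4 AB.
Rh cross -/- × +/- → 1/2 Rh+, 1/2 Rh-; so P(type B, Rh-positive) = 1/4 × 1/2 = 1/8 per child.
P(not type B, Rh-positive) = 7/8 for one child; (7/8)^3 = 343/512.

343/512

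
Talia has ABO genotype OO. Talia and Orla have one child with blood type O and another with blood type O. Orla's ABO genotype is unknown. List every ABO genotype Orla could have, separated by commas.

AO, BO, OO

For each candidate genotype of Orla, check whether crossing it with OO can produce every observed child phenotype.
  AA → possible child types {A} ✗
  AB → possible child types {A, B} ✗
  AO → possible child types {O, A} ✓
  BB → possible child types {B} ✗
  BO → possible child types {O, B} ✓
  OO → possible child types {O} ✓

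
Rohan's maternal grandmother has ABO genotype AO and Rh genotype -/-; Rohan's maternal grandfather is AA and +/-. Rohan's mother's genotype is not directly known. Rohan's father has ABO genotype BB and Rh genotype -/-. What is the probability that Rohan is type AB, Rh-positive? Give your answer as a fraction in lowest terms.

3/16

Rohan's mother's ABO genotype from AO × AA: 1/2 AA, 1/2 AO.
Crossing each possibility with the father BB and summing P(type AB): 1/2·1 + 1/2·1/2 = 3/4.
Similarly for Rh via the mother's Rh distribution: P(Rh+) = 1/4.
Independent loci: 3/4 × 1/4 = 3/16.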